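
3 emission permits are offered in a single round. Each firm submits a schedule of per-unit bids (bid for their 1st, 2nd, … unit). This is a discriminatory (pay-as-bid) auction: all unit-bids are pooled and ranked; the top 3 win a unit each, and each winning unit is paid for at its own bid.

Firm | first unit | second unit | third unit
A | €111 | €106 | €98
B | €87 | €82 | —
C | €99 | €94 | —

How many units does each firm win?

Pooled unit-bids ranked (top 3): 111 (A-1), 106 (A-2), 99 (C-1)
Next rejected bid: €98 (not a price — pay-as-bid).
Allocation: A 2, C 1.

A 2, C 1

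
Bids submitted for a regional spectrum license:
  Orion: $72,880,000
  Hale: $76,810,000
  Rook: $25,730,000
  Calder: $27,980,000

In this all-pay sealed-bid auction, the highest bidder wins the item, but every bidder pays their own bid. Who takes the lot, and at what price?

Bids ranked: 76,810,000 (Hale) > 72,880,000 (Orion) > 27,980,000 (Calder) > 25,730,000 (Rook)
Hale wins with the top bid; all bids are sunk regardless.

Hale pays $76,810,000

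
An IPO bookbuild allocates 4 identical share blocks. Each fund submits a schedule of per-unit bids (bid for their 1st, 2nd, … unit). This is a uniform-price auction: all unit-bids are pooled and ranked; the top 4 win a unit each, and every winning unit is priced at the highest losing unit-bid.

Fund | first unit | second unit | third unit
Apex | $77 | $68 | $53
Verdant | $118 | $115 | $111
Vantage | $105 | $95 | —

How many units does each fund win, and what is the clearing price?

Pooled unit-bids ranked (top 4): 118 (Verdant-1), 115 (Verdant-2), 111 (Verdant-3), 105 (Vantage-1)
First bid not allocated: $95.
Allocation: Vantage 1, Verdant 3.

Vantage 1, Verdant 3; clearing price $95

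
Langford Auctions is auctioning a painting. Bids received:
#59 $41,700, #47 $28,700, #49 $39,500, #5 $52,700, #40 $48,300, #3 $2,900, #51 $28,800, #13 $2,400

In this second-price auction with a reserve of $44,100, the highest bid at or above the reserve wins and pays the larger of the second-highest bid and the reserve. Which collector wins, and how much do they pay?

Bids ranked: 52,700 (#5) > 48,300 (#40) > 41,700 (#59) > 39,500 (#49) > 28,800 (#51) > 28,700 (#47) > …
#5 has the top bid at or above the reserve ($52,700).
max(second-highest $48,300, reserve $44,100) = $48,300; the reserve does not bind.

#5 pays $48,300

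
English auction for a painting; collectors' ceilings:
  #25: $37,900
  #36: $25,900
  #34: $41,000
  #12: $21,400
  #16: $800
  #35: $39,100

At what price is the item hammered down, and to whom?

Limits ranked: 41,000 (#34) > 39,100 (#35) > 37,900 (#25) > 25,900 (#36) > 21,400 (#12) > 800 (#16)
#35 is the last rival to drop out, at $39,100; #34 remains and wins at that price.

#34 wins at $39,100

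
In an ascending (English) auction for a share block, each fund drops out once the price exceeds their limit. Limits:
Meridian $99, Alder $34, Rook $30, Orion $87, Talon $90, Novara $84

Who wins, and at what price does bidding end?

Meridian wins at $90

Sorting limits: 99 (Meridian) > 90 (Talon) > 87 (Orion) > 84 (Novara) > 34 (Alder) > 30 (Rook)
Once the price passes $90, only Meridian is left; the hammer falls at Talon's limit of $90.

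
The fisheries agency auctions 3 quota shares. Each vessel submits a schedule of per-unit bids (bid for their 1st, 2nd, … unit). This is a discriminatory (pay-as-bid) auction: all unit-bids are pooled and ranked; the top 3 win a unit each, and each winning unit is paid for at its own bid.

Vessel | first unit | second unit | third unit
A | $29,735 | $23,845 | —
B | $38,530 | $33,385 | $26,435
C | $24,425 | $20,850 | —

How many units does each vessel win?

A 1, B 2

All unit-bids, highest first — top 3: 38,530 (B-1), 33,385 (B-2), 29,735 (A-1)
Next rejected bid: $26,435 (not a price — pay-as-bid).
Allocation: A 1, B 2.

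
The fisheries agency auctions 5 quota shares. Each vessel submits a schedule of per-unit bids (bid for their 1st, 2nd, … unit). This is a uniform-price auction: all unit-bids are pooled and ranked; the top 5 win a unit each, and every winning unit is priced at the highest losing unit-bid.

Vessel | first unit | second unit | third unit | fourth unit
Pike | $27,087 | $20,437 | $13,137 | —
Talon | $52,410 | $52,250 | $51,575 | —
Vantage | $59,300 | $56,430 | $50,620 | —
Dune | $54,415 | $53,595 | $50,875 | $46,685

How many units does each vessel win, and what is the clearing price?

Dune 2, Talon 1, Vantage 2; clearing price $52,250

All unit-bids, highest first — top 5: 59,300 (Vantage-1), 56,430 (Vantage-2), 54,415 (Dune-1), 53,595 (Dune-2), 52,410 (Talon-1)
The (k+1)-th unit-bid is $52,250.
Allocation: Dune 2, Talon 1, Vantage 2.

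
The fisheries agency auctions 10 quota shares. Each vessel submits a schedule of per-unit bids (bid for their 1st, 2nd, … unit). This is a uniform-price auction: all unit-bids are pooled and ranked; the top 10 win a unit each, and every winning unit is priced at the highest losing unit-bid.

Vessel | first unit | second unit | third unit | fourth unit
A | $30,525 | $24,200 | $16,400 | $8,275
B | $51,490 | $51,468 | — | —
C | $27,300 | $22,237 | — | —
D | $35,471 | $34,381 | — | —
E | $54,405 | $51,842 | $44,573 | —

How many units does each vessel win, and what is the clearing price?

A 2, B 2, C 1, D 2, E 3; clearing price $22,237

Merging the schedules and taking the best 10: 54,405 (E-1), 51,842 (E-2), 51,490 (B-1), 51,468 (B-2), 44,573 (E-3), 35,471 (D-1), 34,381 (D-2), 30,525 (A-1), 27,300 (C-1), 24,200 (A-2)
Highest rejected unit-bid = $22,237.
Allocation: A 2, B 2, C 1, D 2, E 3.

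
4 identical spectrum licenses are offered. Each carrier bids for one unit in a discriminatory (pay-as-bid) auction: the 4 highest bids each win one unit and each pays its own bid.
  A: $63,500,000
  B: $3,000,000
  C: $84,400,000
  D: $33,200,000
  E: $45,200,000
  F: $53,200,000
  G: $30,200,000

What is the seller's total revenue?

Total revenue: $246,300,000

Sorting: 84,400,000 (C), 63,500,000 (A), 53,200,000 (F), 45,200,000 (E), 33,200,000 (D), 30,200,000 (G), …
Top 4: C, A, F, E.
Total revenue = 84,400,000 + 63,500,000 + 53,200,000 + 45,200,000 = $246,300,000.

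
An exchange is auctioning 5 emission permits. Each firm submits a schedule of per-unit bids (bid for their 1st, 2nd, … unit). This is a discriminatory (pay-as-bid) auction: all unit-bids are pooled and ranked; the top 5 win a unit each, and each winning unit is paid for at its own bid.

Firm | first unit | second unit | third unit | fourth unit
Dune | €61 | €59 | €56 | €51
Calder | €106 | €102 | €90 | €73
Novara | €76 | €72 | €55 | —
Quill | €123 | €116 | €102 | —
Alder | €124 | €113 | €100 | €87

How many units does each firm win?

Merging the schedules and taking the best 5: 124 (Alder-1), 123 (Quill-1), 116 (Quill-2), 113 (Alder-2), 106 (Calder-1)
Next rejected bid: €102 (not a price — pay-as-bid).
Allocation: Alder 2, Calder 1, Quill 2.

Alder 2, Calder 1, Quill 2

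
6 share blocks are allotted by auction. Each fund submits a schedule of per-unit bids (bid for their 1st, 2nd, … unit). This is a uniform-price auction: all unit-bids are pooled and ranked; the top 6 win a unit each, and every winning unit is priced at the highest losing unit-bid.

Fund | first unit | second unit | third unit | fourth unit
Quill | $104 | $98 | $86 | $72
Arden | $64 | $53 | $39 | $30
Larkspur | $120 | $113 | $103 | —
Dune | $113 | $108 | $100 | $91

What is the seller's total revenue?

Merging the schedules and taking the best 6: 120 (Larkspur-1), 113 (Larkspur-2), 113 (Dune-1), 108 (Dune-2), 104 (Quill-1), 103 (Larkspur-3)
First bid not allocated: $100.
Allocation: Dune 2, Larkspur 3, Quill 1. Every unit priced at $100.
Revenue = 6 × 100 = $600.

Total revenue: $600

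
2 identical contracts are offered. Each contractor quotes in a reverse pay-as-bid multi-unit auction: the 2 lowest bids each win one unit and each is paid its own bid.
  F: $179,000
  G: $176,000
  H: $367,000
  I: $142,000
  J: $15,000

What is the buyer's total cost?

Total cost: $157,000

Sorting: 15,000 (J), 142,000 (I), 176,000 (G), 179,000 (F), …
The 2 lowest are J, I.
Total cost = 15,000 + 142,000 = $157,000.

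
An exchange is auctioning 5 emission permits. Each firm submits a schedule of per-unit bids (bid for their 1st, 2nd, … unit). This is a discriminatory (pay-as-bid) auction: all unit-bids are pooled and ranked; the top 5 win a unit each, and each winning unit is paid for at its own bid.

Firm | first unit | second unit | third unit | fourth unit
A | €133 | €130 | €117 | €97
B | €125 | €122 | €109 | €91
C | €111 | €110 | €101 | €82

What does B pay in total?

B pays €247

All unit-bids, highest first — top 5: 133 (A-1), 130 (A-2), 125 (B-1), 122 (B-2), 117 (A-3)
Next rejected bid: €111 (not a price — pay-as-bid).
B's winning unit-bids: 125 + 122 = €247.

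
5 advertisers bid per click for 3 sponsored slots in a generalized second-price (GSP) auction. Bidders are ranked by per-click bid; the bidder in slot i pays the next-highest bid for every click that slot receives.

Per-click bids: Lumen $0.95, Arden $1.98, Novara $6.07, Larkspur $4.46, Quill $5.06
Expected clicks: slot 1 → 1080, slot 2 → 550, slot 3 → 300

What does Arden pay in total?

Arden pays $0.00

Per-click bids in order: $6.07 (Novara) > $5.06 (Quill) > $4.46 (Larkspur) > $1.98 (Arden) > …
Arden ranks below slot 3 → no slot, pays nothing.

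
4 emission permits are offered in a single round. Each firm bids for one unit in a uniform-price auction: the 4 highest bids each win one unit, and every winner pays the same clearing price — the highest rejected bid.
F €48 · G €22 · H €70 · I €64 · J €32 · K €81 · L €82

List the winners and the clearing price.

Bids ranked high→low: 82 (L), 81 (K), 70 (H), 64 (I), 48 (F), 32 (J), …
Winners (4 units): L, K, H, I.
Highest unsuccessful bid: €48 → clearing price.

L, K, H, I; each pays €48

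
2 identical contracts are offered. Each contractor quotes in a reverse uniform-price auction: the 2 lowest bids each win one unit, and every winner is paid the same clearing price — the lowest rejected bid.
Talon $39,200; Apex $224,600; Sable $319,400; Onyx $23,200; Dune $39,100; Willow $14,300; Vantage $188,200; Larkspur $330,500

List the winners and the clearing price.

Ordering the bids: 14,300 (Willow), 23,200 (Onyx), 39,100 (Dune), 39,200 (Talon), …
Winners (2 units): Willow, Onyx.
Clearing price = lowest rejected bid = $39,100.

Willow, Onyx; each is paid $39,100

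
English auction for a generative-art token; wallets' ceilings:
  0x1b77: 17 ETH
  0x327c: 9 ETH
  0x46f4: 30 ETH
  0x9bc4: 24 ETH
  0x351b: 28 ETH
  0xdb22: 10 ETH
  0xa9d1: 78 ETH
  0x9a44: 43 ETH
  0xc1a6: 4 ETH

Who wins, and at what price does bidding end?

Sorting limits: 78 (0xa9d1) > 43 (0x9a44) > 30 (0x46f4) > 28 (0x351b) > 24 (0x9bc4) > 17 (0x1b77) > …
Once the price passes 43 ETH, only 0xa9d1 is left; the hammer falls at 0x9a44's limit of 43 ETH.

0xa9d1 wins at 43 ETH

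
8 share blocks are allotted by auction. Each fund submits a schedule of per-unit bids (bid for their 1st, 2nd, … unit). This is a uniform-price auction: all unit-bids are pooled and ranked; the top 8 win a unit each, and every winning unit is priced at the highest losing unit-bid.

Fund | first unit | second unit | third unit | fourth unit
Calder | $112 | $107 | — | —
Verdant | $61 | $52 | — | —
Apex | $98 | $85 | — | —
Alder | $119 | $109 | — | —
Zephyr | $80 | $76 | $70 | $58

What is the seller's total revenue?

Total revenue: $560

All unit-bids, highest first — top 8: 119 (Alder-1), 112 (Calder-1), 109 (Alder-2), 107 (Calder-2), 98 (Apex-1), 85 (Apex-2), 80 (Zephyr-1), 76 (Zephyr-2)
Highest rejected unit-bid = $70.
Allocation: Alder 2, Apex 2, Calder 2, Zephyr 2. Every unit priced at $70.
Revenue = 8 × 70 = $560.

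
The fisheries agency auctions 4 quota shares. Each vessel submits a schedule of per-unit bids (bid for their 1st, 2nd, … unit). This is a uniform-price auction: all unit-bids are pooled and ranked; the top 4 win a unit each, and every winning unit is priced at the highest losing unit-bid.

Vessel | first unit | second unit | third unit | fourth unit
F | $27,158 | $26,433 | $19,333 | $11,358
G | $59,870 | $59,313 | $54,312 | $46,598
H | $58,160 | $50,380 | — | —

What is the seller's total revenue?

Pooled unit-bids ranked (top 4): 59,870 (G-1), 59,313 (G-2), 58,160 (H-1), 54,312 (G-3)
First bid not allocated: $50,380.
Allocation: G 3, H 1. Every unit priced at $50,380.
Revenue = 4 × 50,380 = $201,520.

Total revenue: $201,520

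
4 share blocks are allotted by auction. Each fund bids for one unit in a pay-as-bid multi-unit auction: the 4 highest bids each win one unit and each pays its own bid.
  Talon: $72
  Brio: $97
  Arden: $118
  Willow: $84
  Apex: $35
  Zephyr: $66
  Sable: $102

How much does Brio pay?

Brio pays $97

Bids ranked high→low: 118 (Arden), 102 (Sable), 97 (Brio), 84 (Willow), 72 (Talon), 66 (Zephyr), …
The 4 highest are Arden, Sable, Brio, Willow.
Brio wins → own bid $97.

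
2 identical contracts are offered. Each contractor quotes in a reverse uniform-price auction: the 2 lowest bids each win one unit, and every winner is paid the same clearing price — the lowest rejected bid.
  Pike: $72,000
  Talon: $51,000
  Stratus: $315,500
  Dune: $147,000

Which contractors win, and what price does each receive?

Bids ranked low→high: 51,000 (Talon), 72,000 (Pike), 147,000 (Dune), 315,500 (Stratus)
Winners (2 units): Talon, Pike.
First losing bid is Dune's $147,000, which sets the uniform price.

Talon, Pike; each is paid $147,000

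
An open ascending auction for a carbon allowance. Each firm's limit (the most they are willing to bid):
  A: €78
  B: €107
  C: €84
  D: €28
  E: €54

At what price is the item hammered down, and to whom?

B wins at €84

Limits in order: 107 (B) > 84 (C) > 78 (A) > 54 (E) > 28 (D)
Bidding ends when C exits at €84; B takes it.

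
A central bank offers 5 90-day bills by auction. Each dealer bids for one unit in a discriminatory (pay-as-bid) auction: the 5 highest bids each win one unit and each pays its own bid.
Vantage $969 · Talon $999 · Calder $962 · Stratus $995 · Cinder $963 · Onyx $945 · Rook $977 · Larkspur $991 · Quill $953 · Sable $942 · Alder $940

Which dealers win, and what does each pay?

Ordering the bids: 999 (Talon), 995 (Stratus), 991 (Larkspur), 977 (Rook), 969 (Vantage), 963 (Cinder), 962 (Calder), …
The 5 highest are Talon, Stratus, Larkspur, Rook, Vantage.
Each winner pays its own bid: Talon $999, Stratus $995, Larkspur $991, Rook $977, Vantage $969.

Talon $999, Stratus $995, Larkspur $991, Rook $977, Vantage $969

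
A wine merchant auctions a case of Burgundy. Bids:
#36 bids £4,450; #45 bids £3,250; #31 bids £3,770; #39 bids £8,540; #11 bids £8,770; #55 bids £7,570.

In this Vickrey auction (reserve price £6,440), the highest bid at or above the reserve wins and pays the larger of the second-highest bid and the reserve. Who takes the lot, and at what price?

Rule: the highest bid at or above the reserve wins and pays the larger of the second-highest bid and the reserve.
Sorting bids: 8,770 (#11) > 8,540 (#39) > 7,570 (#55) > 4,450 (#36) > 3,770 (#31) > 3,250 (#45)
#11 has the top bid at or above the reserve (£8,770).
max(second-highest £8,540, reserve £6,440) = £8,540; the reserve does not bind.

#11 pays £8,540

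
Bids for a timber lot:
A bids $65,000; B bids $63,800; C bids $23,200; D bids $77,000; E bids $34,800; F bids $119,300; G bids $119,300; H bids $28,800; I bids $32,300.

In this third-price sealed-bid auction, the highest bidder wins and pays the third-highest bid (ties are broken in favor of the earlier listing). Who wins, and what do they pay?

Bids ranked: 119,300 (F) > 119,300 (G) > 77,000 (D) > 65,000 (A) > 63,800 (B) > 34,800 (E) > …
Tie at $119,300 → F wins by tie-break.
F wins; payment is bid #3 in the ranking = $77,000.

F pays $77,000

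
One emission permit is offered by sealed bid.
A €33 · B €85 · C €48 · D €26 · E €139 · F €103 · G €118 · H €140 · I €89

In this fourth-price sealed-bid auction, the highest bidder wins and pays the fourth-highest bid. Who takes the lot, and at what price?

H pays €103

Fourth-price sealed-bid auction: the highest bidder wins and pays the fourth-highest bid.
Bids ranked: 140 (H) > 139 (E) > 118 (G) > 103 (F) > 89 (I) > 85 (B) > …
H is highest; pays the fourth-highest bid, €103.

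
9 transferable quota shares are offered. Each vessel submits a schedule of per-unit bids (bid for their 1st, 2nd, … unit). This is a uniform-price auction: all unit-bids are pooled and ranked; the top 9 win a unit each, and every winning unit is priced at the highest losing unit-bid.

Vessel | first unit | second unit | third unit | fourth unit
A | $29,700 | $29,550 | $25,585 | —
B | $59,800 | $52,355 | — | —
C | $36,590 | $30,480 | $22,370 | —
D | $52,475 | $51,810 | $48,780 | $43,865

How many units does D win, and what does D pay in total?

D: 4 units, pays $118,200

Pooled unit-bids ranked (top 9): 59,800 (B-1), 52,475 (D-1), 52,355 (B-2), 51,810 (D-2), 48,780 (D-3), 43,865 (D-4), 36,590 (C-1), 30,480 (C-2), 29,700 (A-1)
Highest rejected unit-bid = $29,550.
D wins 4 unit(s) at $29,550 each.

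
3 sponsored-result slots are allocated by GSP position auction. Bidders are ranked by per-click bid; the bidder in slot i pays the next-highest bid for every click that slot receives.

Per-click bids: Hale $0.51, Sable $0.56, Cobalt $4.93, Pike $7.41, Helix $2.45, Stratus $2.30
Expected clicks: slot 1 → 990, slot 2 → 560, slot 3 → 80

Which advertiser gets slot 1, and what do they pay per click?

Per-click bids in order: $7.41 (Pike) > $4.93 (Cobalt) > $2.45 (Helix) > $2.30 (Stratus) > …
Slot 1 goes to the first-ranked bidder, Pike, who pays the next bid down: $4.93/click.

Pike; $4.93 per click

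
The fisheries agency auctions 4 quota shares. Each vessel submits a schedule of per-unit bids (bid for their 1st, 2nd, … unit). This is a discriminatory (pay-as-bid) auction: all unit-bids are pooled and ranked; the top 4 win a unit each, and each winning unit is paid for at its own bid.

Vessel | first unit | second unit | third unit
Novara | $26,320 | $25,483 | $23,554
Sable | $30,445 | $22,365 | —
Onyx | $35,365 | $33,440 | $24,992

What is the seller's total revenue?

All unit-bids, highest first — top 4: 35,365 (Onyx-1), 33,440 (Onyx-2), 30,445 (Sable-1), 26,320 (Novara-1)
Next rejected bid: $25,483 (not a price — pay-as-bid).
Each winning unit pays its own bid.
Revenue = 35,365 + 33,440 + 30,445 + 26,320 = $125,570.

Total revenue: $125,570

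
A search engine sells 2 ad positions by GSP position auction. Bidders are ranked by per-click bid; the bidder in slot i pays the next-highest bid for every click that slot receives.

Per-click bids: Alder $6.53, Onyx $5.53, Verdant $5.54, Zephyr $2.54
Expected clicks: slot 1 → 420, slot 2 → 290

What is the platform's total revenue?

Sorting advertisers: $6.53 (Alder) > $5.54 (Verdant) > $5.53 (Onyx) > …
Slot 1: Alder pays $5.54 × 420 = $2326.80
Slot 2: Verdant pays $5.53 × 290 = $1603.70
Total = $3930.50

Total revenue: $3930.50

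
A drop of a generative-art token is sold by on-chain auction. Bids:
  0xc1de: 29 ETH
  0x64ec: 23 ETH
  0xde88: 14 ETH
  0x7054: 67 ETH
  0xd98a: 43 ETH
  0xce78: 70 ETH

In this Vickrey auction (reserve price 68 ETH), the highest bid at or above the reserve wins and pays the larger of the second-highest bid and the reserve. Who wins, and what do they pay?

0xce78 pays 68 ETH

Vickrey auction (reserve price 68 ETH): the highest bid at or above the reserve wins and pays the larger of the second-highest bid and the reserve.
Bids ranked: 70 (0xce78) > 67 (0x7054) > 43 (0xd98a) > 29 (0xc1de) > 23 (0x64ec) > 14 (0xde88)
0xce78 has the top bid at or above the reserve (70 ETH).
Second-highest bid 67 ETH is below the reserve 68 ETH, so the reserve binds → payment 68 ETH.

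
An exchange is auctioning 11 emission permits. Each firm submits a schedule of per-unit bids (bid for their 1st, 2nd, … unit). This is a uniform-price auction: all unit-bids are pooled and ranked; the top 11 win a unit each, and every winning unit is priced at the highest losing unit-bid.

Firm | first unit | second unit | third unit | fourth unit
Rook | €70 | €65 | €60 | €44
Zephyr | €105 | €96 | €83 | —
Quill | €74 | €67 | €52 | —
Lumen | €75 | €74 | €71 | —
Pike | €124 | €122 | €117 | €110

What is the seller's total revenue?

Total revenue: €770

All unit-bids, highest first — top 11: 124 (Pike-1), 122 (Pike-2), 117 (Pike-3), 110 (Pike-4), 105 (Zephyr-1), 96 (Zephyr-2), 83 (Zephyr-3), 75 (Lumen-1), 74 (Quill-1), 74 (Lumen-2), 71 (Lumen-3)
Highest rejected unit-bid = €70.
Allocation: Lumen 3, Pike 4, Quill 1, Zephyr 3. Every unit priced at €70.
Revenue = 11 × 70 = €770.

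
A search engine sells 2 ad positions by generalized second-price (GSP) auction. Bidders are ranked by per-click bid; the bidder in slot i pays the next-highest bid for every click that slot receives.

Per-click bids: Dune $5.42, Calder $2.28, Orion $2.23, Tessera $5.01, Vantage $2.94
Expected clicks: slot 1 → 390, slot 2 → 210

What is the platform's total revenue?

Ranked by bid: $5.42 (Dune) > $5.01 (Tessera) > $2.94 (Vantage) > …
Slot 1: Dune pays $5.01 × 390 = $1953.90
Slot 2: Tessera pays $2.94 × 210 = $617.40
Total = $2571.30

Total revenue: $2571.30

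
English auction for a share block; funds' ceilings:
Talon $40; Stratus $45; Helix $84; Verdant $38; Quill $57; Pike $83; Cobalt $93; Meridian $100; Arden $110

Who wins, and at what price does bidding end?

Rule: the price rises until one bidder remains; the winner pays the price at which the last rival dropped out.
Sorting limits: 110 (Arden) > 100 (Meridian) > 93 (Cobalt) > 84 (Helix) > 83 (Pike) > 57 (Quill) > …
Meridian is the last rival to drop out, at $100; Arden remains and wins at that price.

Arden wins at $100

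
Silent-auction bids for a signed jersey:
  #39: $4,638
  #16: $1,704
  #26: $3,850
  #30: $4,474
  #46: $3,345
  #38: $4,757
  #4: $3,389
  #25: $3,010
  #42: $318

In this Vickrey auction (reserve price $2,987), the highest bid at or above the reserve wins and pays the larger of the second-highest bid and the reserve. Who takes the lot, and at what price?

Bids in order: 4,757 (#38) > 4,638 (#39) > 4,474 (#30) > 3,850 (#26) > 3,389 (#4) > 3,345 (#46) > …
Highest eligible bid: #38 at $4,757.
Second-highest bid $4,638 exceeds the reserve $2,987 → payment $4,638.

#38 pays $4,638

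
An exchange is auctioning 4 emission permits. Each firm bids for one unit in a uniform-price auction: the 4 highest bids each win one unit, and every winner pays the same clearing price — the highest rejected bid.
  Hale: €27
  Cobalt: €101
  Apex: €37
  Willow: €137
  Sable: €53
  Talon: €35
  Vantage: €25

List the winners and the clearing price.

Willow, Cobalt, Sable, Apex; each pays €35

Ordering the bids: 137 (Willow), 101 (Cobalt), 53 (Sable), 37 (Apex), 35 (Talon), 27 (Hale), …
The 4 highest are Willow, Cobalt, Sable, Apex.
Clearing price = highest rejected bid = €35.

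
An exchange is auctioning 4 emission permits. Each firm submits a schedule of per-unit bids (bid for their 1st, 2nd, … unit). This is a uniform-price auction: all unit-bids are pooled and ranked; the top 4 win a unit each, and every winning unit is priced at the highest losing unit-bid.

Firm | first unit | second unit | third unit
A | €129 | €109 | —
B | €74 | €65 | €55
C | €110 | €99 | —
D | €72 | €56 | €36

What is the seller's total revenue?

Total revenue: €296

All unit-bids, highest first — top 4: 129 (A-1), 110 (C-1), 109 (A-2), 99 (C-2)
The (k+1)-th unit-bid is €74.
Allocation: A 2, C 2. Every unit priced at €74.
Revenue = 4 × 74 = €296.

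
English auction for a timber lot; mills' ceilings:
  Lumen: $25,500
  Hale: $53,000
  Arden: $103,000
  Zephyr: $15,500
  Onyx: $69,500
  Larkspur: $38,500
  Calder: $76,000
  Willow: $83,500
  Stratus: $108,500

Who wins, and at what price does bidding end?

Sorting limits: 108,500 (Stratus) > 103,000 (Arden) > 83,500 (Willow) > 76,000 (Calder) > 69,500 (Onyx) > 53,000 (Hale) > …
Bidding ends when Arden exits at $103,000; Stratus takes it.

Stratus wins at $103,000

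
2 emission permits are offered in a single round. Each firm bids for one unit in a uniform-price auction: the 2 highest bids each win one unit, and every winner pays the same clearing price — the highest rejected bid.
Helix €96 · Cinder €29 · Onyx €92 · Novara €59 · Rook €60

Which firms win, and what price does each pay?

Sorting: 96 (Helix), 92 (Onyx), 60 (Rook), 59 (Novara), …
Winners (2 units): Helix, Onyx.
Clearing price = highest rejected bid = €60.

Helix, Onyx; each pays €60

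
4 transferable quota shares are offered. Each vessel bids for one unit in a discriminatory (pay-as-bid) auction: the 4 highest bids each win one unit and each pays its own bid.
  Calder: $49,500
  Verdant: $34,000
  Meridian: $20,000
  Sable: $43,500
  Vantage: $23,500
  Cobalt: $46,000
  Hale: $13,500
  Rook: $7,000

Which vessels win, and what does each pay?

Calder $49,500, Cobalt $46,000, Sable $43,500, Verdant $34,000

Sorting: 49,500 (Calder), 46,000 (Cobalt), 43,500 (Sable), 34,000 (Verdant), 23,500 (Vantage), 20,000 (Meridian), …
The 4 highest are Calder, Cobalt, Sable, Verdant.
Each winner pays its own bid: Calder $49,500, Cobalt $46,000, Sable $43,500, Verdant $34,000.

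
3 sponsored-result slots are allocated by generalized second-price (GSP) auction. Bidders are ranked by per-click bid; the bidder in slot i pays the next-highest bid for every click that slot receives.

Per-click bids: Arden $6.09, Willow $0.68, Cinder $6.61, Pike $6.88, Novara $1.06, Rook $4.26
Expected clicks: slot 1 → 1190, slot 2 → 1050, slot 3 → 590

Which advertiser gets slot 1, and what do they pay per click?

Sorting advertisers: $6.88 (Pike) > $6.61 (Cinder) > $6.09 (Arden) > $4.26 (Rook) > …
Slot 1 goes to the first-ranked bidder, Pike, who pays the next bid down: $6.61/click.

Pike; $6.61 per click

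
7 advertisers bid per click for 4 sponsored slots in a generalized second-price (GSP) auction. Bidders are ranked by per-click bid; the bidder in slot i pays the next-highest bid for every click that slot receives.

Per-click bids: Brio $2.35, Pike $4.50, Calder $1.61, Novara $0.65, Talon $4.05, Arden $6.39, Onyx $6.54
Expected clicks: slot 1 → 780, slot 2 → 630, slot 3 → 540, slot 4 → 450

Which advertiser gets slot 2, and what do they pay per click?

Sorting advertisers: $6.54 (Onyx) > $6.39 (Arden) > $4.50 (Pike) > $4.05 (Talon) > $2.35 (Brio) > …
Slot 2 goes to the second-ranked bidder, Arden, who pays the next bid down: $4.50/click.

Arden; $4.50 per click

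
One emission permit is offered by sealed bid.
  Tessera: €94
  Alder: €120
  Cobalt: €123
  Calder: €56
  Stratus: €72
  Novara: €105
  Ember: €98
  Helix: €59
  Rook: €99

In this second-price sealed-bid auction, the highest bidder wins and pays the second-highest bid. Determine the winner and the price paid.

Cobalt pays €120

Sorting bids: 123 (Cobalt) > 120 (Alder) > 105 (Novara) > 99 (Rook) > 98 (Ember) > 94 (Tessera) > …
Second-price: Cobalt pays Alder's bid of €120.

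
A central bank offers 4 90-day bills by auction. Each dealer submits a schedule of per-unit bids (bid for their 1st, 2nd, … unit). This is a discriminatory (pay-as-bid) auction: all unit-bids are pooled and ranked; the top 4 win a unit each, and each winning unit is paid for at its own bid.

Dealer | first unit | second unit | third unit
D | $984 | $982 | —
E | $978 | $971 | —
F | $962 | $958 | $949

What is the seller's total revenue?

Total revenue: $3,915

Pooled unit-bids ranked (top 4): 984 (D-1), 982 (D-2), 978 (E-1), 971 (E-2)
Next rejected bid: $962 (not a price — pay-as-bid).
Each winning unit pays its own bid.
Revenue = 984 + 982 + 978 + 971 = $3,915.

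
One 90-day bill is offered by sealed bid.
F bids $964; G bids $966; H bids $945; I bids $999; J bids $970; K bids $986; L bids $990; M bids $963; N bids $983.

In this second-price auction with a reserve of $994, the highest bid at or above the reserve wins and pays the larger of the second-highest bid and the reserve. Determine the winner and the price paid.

I pays $994

Second-price auction with a reserve of $994: the highest bid at or above the reserve wins and pays the larger of the second-highest bid and the reserve.
Bids in order: 999 (I) > 990 (L) > 986 (K) > 983 (N) > 970 (J) > 966 (G) > …
I has the top bid at or above the reserve ($999).
Second-highest bid $990 is below the reserve $994, so the reserve binds → payment $994.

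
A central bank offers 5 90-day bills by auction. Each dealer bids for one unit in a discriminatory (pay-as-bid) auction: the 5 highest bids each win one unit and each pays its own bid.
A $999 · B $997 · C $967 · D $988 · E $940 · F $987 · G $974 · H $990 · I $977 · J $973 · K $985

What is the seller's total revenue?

Total revenue: $4,961

Bids ranked high→low: 999 (A), 997 (B), 990 (H), 988 (D), 987 (F), 985 (K), 977 (I), …
Winners (5 units): A, B, H, D, F.
Total revenue = 999 + 997 + 990 + 988 + 987 = $4,961.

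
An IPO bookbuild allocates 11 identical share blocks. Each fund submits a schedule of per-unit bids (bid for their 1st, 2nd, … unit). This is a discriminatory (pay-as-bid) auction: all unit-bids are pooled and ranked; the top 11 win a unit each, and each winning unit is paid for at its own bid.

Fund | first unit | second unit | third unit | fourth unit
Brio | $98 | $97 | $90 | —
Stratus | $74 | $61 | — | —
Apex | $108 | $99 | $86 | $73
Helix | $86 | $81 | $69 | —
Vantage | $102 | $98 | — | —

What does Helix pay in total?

Merging the schedules and taking the best 11: 108 (Apex-1), 102 (Vantage-1), 99 (Apex-2), 98 (Brio-1), 98 (Vantage-2), 97 (Brio-2), 90 (Brio-3), 86 (Apex-3), 86 (Helix-1), 81 (Helix-2), 74 (Stratus-1)
Next rejected bid: $73 (not a price — pay-as-bid).
Helix's winning unit-bids: 86 + 81 = $167.

Helix pays $167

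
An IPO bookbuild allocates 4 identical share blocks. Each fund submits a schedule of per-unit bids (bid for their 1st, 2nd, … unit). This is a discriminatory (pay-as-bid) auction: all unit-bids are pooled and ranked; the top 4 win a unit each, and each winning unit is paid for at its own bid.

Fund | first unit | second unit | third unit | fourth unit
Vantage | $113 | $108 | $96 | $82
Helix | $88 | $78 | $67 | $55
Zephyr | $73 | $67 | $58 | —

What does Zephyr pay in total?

Merging the schedules and taking the best 4: 113 (Vantage-1), 108 (Vantage-2), 96 (Vantage-3), 88 (Helix-1)
Next rejected bid: $82 (not a price — pay-as-bid).
Zephyr wins no units.

Zephyr pays $0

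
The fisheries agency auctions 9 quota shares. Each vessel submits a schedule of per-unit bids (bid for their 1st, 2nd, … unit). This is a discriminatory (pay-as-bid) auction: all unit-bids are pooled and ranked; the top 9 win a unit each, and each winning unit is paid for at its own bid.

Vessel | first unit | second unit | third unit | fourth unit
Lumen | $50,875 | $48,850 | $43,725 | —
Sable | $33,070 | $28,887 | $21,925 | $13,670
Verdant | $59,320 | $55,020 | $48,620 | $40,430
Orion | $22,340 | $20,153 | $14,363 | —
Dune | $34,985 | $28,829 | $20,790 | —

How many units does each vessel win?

Pooled unit-bids ranked (top 9): 59,320 (Verdant-1), 55,020 (Verdant-2), 50,875 (Lumen-1), 48,850 (Lumen-2), 48,620 (Verdant-3), 43,725 (Lumen-3), 40,430 (Verdant-4), 34,985 (Dune-1), 33,070 (Sable-1)
Next rejected bid: $28,887 (not a price — pay-as-bid).
Allocation: Dune 1, Lumen 3, Sable 1, Verdant 4.

Dune 1, Lumen 3, Sable 1, Verdant 4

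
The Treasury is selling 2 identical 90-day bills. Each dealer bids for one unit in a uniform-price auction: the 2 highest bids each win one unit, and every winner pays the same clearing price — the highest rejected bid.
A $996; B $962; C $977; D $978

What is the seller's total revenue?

Bids ranked high→low: 996 (A), 978 (D), 977 (C), 962 (B)
Winners (2 units): A, D.
Highest unsuccessful bid: $977 → clearing price.
Total revenue = 2 × $977 = $1,954.

Total revenue: $1,954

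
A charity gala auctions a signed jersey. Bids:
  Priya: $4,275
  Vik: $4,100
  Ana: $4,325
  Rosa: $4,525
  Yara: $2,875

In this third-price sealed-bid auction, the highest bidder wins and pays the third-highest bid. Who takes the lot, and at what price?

Rosa pays $4,275

Rule: the highest bidder wins and pays the third-highest bid.
Sorting bids: 4,525 (Rosa) > 4,325 (Ana) > 4,275 (Priya) > 4,100 (Vik) > 2,875 (Yara)
Rosa is highest; pays the third-highest bid, $4,275.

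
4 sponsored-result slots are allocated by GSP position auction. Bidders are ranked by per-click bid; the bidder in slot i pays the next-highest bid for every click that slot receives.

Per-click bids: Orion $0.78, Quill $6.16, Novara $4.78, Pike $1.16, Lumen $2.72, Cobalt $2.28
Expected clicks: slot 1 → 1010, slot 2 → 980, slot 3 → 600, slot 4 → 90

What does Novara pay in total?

Ranked by bid: $6.16 (Quill) > $4.78 (Novara) > $2.72 (Lumen) > $2.28 (Cobalt) > $1.16 (Pike) > …
Novara holds slot 2 → pays next bid $2.72 × 980 clicks = $2665.60.

Novara pays $2665.60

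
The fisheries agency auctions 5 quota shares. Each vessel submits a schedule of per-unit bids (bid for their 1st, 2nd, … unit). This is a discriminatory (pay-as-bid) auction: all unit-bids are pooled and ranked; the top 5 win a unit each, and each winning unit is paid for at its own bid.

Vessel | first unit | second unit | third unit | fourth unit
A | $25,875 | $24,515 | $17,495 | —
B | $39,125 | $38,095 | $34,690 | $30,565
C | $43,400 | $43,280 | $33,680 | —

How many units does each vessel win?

All unit-bids, highest first — top 5: 43,400 (C-1), 43,280 (C-2), 39,125 (B-1), 38,095 (B-2), 34,690 (B-3)
Next rejected bid: $33,680 (not a price — pay-as-bid).
Allocation: B 3, C 2.

B 3, C 2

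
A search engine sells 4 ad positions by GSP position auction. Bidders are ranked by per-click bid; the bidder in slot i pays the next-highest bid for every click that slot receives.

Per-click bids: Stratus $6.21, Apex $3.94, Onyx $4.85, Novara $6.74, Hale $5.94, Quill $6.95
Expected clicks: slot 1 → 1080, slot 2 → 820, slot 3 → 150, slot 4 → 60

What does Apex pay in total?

Ranked by bid: $6.95 (Quill) > $6.74 (Novara) > $6.21 (Stratus) > $5.94 (Hale) > $4.85 (Onyx) > …
Apex ranks below slot 4 → no slot, pays nothing.

Apex pays $0.00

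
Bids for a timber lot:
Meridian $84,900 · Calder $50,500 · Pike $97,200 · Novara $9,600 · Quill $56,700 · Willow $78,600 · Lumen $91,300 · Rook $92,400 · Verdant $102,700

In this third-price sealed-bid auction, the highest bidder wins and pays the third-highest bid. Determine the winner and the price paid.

Verdant pays $92,400

Rule: the highest bidder wins and pays the third-highest bid.
Sorting bids: 102,700 (Verdant) > 97,200 (Pike) > 92,400 (Rook) > 91,300 (Lumen) > 84,900 (Meridian) > 78,600 (Willow) > …
Verdant wins; payment is bid #3 in the ranking = $92,400.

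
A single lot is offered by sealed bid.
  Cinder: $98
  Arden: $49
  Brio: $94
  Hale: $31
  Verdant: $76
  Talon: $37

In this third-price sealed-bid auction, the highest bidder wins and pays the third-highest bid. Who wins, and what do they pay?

Cinder pays $76

Rule: the highest bidder wins and pays the third-highest bid.
Sorting bids: 98 (Cinder) > 94 (Brio) > 76 (Verdant) > 49 (Arden) > 37 (Talon) > 31 (Hale)
Cinder is highest; pays the third-highest bid, $76.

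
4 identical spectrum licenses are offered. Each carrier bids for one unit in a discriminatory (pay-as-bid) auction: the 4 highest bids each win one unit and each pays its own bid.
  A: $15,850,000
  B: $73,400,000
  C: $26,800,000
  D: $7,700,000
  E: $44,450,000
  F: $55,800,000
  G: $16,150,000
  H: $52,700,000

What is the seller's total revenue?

Sorting: 73,400,000 (B), 55,800,000 (F), 52,700,000 (H), 44,450,000 (E), 26,800,000 (C), 16,150,000 (G), …
Winners (4 units): B, F, H, E.
Total revenue = 73,400,000 + 55,800,000 + 52,700,000 + 44,450,000 = $226,350,000.

Total revenue: $226,350,000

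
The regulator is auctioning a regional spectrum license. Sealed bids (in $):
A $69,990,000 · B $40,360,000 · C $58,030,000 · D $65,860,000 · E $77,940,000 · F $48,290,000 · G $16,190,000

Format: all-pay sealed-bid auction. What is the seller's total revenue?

Total revenue: $376,660,000

Bids in order: 77,940,000 (E) > 69,990,000 (A) > 65,860,000 (D) > 58,030,000 (C) > 48,290,000 (F) > 40,360,000 (B) > …
Every bidder forfeits their bid regardless of winning.
Revenue = 69,990,000 + 40,360,000 + 58,030,000 + 65,860,000 + 77,940,000 + 48,290,000 + 16,190,000 = $376,660,000.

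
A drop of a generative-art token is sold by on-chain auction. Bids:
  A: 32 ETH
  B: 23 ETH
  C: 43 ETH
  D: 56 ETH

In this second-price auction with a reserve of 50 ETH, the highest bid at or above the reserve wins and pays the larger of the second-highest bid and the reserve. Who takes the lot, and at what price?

Second-price auction with a reserve of 50 ETH: the highest bid at or above the reserve wins and pays the larger of the second-highest bid and the reserve.
Sorting bids: 56 (D) > 43 (C) > 32 (A) > 23 (B)
Highest eligible bid: D at 56 ETH.
Second-highest bid 43 ETH is below the reserve 50 ETH, so the reserve binds → payment 50 ETH.

D pays 50 ETH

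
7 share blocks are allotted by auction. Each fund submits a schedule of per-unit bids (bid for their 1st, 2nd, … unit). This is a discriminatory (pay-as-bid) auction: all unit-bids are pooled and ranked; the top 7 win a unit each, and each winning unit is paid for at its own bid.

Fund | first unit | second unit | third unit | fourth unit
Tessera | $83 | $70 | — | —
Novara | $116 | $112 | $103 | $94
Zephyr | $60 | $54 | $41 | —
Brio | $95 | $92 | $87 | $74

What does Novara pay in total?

Novara pays $425

Pooled unit-bids ranked (top 7): 116 (Novara-1), 112 (Novara-2), 103 (Novara-3), 95 (Brio-1), 94 (Novara-4), 92 (Brio-2), 87 (Brio-3)
Next rejected bid: $83 (not a price — pay-as-bid).
Novara's winning unit-bids: 116 + 112 + 103 + 94 = $425.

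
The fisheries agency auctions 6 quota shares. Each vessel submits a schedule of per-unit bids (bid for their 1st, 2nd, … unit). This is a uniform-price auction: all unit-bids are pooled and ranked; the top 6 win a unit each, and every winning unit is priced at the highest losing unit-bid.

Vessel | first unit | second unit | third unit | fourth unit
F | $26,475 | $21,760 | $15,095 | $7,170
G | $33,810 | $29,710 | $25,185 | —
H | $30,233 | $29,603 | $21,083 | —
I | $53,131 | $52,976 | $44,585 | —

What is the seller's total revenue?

Total revenue: $177,618

Merging the schedules and taking the best 6: 53,131 (I-1), 52,976 (I-2), 44,585 (I-3), 33,810 (G-1), 30,233 (H-1), 29,710 (G-2)
The (k+1)-th unit-bid is $29,603.
Allocation: G 2, H 1, I 3. Every unit priced at $29,603.
Revenue = 6 × 29,603 = $177,618.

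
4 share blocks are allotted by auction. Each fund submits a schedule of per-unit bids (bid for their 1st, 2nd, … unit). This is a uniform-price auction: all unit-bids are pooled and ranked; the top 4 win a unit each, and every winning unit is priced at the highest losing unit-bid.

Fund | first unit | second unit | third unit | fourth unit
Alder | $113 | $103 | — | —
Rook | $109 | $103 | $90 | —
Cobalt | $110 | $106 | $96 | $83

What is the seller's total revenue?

All unit-bids, highest first — top 4: 113 (Alder-1), 110 (Cobalt-1), 109 (Rook-1), 106 (Cobalt-2)
First bid not allocated: $103.
Allocation: Alder 1, Cobalt 2, Rook 1. Every unit priced at $103.
Revenue = 4 × 103 = $412.

Total revenue: $412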